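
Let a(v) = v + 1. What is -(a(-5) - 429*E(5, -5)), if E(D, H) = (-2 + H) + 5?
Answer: -854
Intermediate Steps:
a(v) = 1 + v
E(D, H) = 3 + H
-(a(-5) - 429*E(5, -5)) = -((1 - 5) - 429*(3 - 5)) = -(-4 - 429*(-2)) = -(-4 + 858) = -1*854 = -854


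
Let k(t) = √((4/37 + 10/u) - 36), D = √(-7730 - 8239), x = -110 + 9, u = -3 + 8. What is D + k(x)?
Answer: I*(√15969 + √46398/37) ≈ 132.19*I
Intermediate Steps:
u = 5
x = -101
D = I*√15969 (D = √(-15969) = I*√15969 ≈ 126.37*I)
k(t) = I*√46398/37 (k(t) = √((4/37 + 10/5) - 36) = √((4*(1/37) + 10*(⅕)) - 36) = √((4/37 + 2) - 36) = √(78/37 - 36) = √(-1254/37) = I*√46398/37)
D + k(x) = I*√15969 + I*√46398/37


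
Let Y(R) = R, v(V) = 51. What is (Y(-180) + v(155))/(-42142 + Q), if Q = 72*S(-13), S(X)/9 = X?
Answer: 129/50566 ≈ 0.0025511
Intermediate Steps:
S(X) = 9*X
Q = -8424 (Q = 72*(9*(-13)) = 72*(-117) = -8424)
(Y(-180) + v(155))/(-42142 + Q) = (-180 + 51)/(-42142 - 8424) = -129/(-50566) = -129*(-1/50566) = 129/50566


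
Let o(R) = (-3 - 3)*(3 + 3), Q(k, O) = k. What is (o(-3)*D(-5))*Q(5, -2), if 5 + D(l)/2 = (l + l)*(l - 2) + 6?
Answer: -25560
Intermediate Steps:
o(R) = -36 (o(R) = -6*6 = -36)
D(l) = 2 + 4*l*(-2 + l) (D(l) = -10 + 2*((l + l)*(l - 2) + 6) = -10 + 2*((2*l)*(-2 + l) + 6) = -10 + 2*(2*l*(-2 + l) + 6) = -10 + 2*(6 + 2*l*(-2 + l)) = -10 + (12 + 4*l*(-2 + l)) = 2 + 4*l*(-2 + l))
(o(-3)*D(-5))*Q(5, -2) = -36*(2 - 8*(-5) + 4*(-5)²)*5 = -36*(2 + 40 + 4*25)*5 = -36*(2 + 40 + 100)*5 = -36*142*5 = -5112*5 = -25560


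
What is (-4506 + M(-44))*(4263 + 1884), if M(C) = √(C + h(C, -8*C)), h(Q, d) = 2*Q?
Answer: -27698382 + 12294*I*√33 ≈ -2.7698e+7 + 70624.0*I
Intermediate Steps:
M(C) = √3*√C (M(C) = √(C + 2*C) = √(3*C) = √3*√C)
(-4506 + M(-44))*(4263 + 1884) = (-4506 + √3*√(-44))*(4263 + 1884) = (-4506 + √3*(2*I*√11))*6147 = (-4506 + 2*I*√33)*6147 = -27698382 + 12294*I*√33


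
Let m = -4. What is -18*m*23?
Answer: 1656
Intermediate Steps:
-18*m*23 = -18*(-4)*23 = 72*23 = 1656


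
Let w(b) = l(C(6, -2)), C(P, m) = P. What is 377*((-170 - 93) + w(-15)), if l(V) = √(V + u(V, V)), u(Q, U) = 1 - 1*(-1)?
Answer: -99151 + 754*√2 ≈ -98085.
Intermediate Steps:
u(Q, U) = 2 (u(Q, U) = 1 + 1 = 2)
l(V) = √(2 + V) (l(V) = √(V + 2) = √(2 + V))
w(b) = 2*√2 (w(b) = √(2 + 6) = √8 = 2*√2)
377*((-170 - 93) + w(-15)) = 377*((-170 - 93) + 2*√2) = 377*(-263 + 2*√2) = -99151 + 754*√2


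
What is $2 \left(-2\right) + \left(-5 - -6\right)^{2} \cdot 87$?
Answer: $83$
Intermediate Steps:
$2 \left(-2\right) + \left(-5 - -6\right)^{2} \cdot 87 = -4 + \left(-5 + 6\right)^{2} \cdot 87 = -4 + 1^{2} \cdot 87 = -4 + 1 \cdot 87 = -4 + 87 = 83$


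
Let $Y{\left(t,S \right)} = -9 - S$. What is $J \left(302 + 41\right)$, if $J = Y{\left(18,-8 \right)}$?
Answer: $-343$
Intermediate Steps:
$J = -1$ ($J = -9 - -8 = -9 + 8 = -1$)
$J \left(302 + 41\right) = - (302 + 41) = \left(-1\right) 343 = -343$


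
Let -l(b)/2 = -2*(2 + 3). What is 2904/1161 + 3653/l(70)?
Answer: 1433071/7740 ≈ 185.15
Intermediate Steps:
l(b) = 20 (l(b) = -(-4)*(2 + 3) = -(-4)*5 = -2*(-10) = 20)
2904/1161 + 3653/l(70) = 2904/1161 + 3653/20 = 2904*(1/1161) + 3653*(1/20) = 968/387 + 3653/20 = 1433071/7740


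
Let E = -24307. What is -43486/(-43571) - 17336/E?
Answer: 106609474/62298841 ≈ 1.7113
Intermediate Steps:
-43486/(-43571) - 17336/E = -43486/(-43571) - 17336/(-24307) = -43486*(-1/43571) - 17336*(-1/24307) = 2558/2563 + 17336/24307 = 106609474/62298841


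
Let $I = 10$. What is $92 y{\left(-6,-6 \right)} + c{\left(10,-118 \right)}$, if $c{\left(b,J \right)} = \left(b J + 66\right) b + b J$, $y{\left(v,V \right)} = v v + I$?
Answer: $-8088$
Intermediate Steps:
$y{\left(v,V \right)} = 10 + v^{2}$ ($y{\left(v,V \right)} = v v + 10 = v^{2} + 10 = 10 + v^{2}$)
$c{\left(b,J \right)} = J b + b \left(66 + J b\right)$ ($c{\left(b,J \right)} = \left(J b + 66\right) b + J b = \left(66 + J b\right) b + J b = b \left(66 + J b\right) + J b = J b + b \left(66 + J b\right)$)
$92 y{\left(-6,-6 \right)} + c{\left(10,-118 \right)} = 92 \left(10 + \left(-6\right)^{2}\right) + 10 \left(66 - 118 - 1180\right) = 92 \left(10 + 36\right) + 10 \left(66 - 118 - 1180\right) = 92 \cdot 46 + 10 \left(-1232\right) = 4232 - 12320 = -8088$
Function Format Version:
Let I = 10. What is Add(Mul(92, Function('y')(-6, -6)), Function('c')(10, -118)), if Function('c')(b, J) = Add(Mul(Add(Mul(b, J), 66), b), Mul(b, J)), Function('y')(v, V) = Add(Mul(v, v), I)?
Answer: -8088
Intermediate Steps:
Function('y')(v, V) = Add(10, Pow(v, 2)) (Function('y')(v, V) = Add(Mul(v, v), 10) = Add(Pow(v, 2), 10) = Add(10, Pow(v, 2)))
Function('c')(b, J) = Add(Mul(J, b), Mul(b, Add(66, Mul(J, b)))) (Function('c')(b, J) = Add(Mul(Add(Mul(J, b), 66), b), Mul(J, b)) = Add(Mul(Add(66, Mul(J, b)), b), Mul(J, b)) = Add(Mul(b, Add(66, Mul(J, b))), Mul(J, b)) = Add(Mul(J, b), Mul(b, Add(66, Mul(J, b)))))
Add(Mul(92, Function('y')(-6, -6)), Function('c')(10, -118)) = Add(Mul(92, Add(10, Pow(-6, 2))), Mul(10, Add(66, -118, Mul(-118, 10)))) = Add(Mul(92, Add(10, 36)), Mul(10, Add(66, -118, -1180))) = Add(Mul(92, 46), Mul(10, -1232)) = Add(4232, -12320) = -8088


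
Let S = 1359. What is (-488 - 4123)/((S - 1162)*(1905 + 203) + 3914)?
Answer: -1537/139730 ≈ -0.011000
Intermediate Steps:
(-488 - 4123)/((S - 1162)*(1905 + 203) + 3914) = (-488 - 4123)/((1359 - 1162)*(1905 + 203) + 3914) = -4611/(197*2108 + 3914) = -4611/(415276 + 3914) = -4611/419190 = -4611*1/419190 = -1537/139730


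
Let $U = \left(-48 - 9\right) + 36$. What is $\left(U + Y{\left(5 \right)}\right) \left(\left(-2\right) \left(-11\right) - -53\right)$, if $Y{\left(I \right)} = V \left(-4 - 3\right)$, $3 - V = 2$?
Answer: $-2100$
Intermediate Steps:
$V = 1$ ($V = 3 - 2 = 1$)
$Y{\left(I \right)} = -7$ ($Y{\left(I \right)} = 1 \left(-4 - 3\right) = 1 \left(-7\right) = -7$)
$U = -21$ ($U = -57 + 36 = -21$)
$\left(U + Y{\left(5 \right)}\right) \left(\left(-2\right) \left(-11\right) - -53\right) = \left(-21 - 7\right) \left(\left(-2\right) \left(-11\right) - -53\right) = - 28 \left(22 + 53\right) = \left(-28\right) 75 = -2100$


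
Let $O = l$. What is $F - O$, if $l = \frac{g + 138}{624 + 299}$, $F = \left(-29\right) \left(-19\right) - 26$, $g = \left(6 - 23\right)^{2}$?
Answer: $\frac{484148}{923} \approx 524.54$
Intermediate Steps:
$g = 289$ ($g = \left(-17\right)^{2} = 289$)
$F = 525$ ($F = 551 - 26 = 525$)
$l = \frac{427}{923}$ ($l = \frac{289 + 138}{624 + 299} = \frac{427}{923} \approx 0.46262$)
$O = \frac{427}{923} \approx 0.46262$
$F - O = 525 - \frac{427}{923} = \frac{484148}{923}$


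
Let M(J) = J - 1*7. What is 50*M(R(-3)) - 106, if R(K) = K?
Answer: -606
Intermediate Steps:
M(J) = -7 + J (M(J) = J - 7 = -7 + J)
50*M(R(-3)) - 106 = 50*(-7 - 3) - 106 = 50*(-10) - 106 = -500 - 106 = -606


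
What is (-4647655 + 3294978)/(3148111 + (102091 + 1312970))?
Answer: -1352677/4563172 ≈ -0.29643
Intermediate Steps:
(-4647655 + 3294978)/(3148111 + (102091 + 1312970)) = -1352677/(3148111 + 1415061) = -1352677/4563172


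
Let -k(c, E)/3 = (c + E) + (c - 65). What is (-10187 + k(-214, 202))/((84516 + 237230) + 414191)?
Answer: -9314/735937 ≈ -0.012656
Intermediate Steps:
k(c, E) = 195 - 6*c - 3*E (k(c, E) = -3*((c + E) + (c - 65)) = -3*((E + c) + (-65 + c)) = -3*(-65 + E + 2*c) = 195 - 6*c - 3*E)
(-10187 + k(-214, 202))/((84516 + 237230) + 414191) = (-10187 + (195 - 6*(-214) - 3*202))/((84516 + 237230) + 414191) = (-10187 + (195 + 1284 - 606))/(321746 + 414191) = (-10187 + 873)/735937 = -9314*1/735937 = -9314/735937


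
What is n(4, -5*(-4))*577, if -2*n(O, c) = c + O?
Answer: -6924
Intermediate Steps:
n(O, c) = -O/2 - c/2 (n(O, c) = -(c + O)/2 = -(O + c)/2 = -O/2 - c/2)
n(4, -5*(-4))*577 = (-½*4 - (-5)*(-4)/2)*577 = (-2 - ½*20)*577 = (-2 - 10)*577 = -12*577 = -6924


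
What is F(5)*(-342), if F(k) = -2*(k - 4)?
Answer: 684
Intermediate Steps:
F(k) = 8 - 2*k (F(k) = -2*(-4 + k) = 8 - 2*k)
F(5)*(-342) = (8 - 2*5)*(-342) = (8 - 10)*(-342) = -2*(-342) = 684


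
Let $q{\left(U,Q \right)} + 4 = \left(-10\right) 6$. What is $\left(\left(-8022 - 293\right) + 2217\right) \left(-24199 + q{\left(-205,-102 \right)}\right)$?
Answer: $147955774$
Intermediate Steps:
$q{\left(U,Q \right)} = -64$ ($q{\left(U,Q \right)} = -4 - 60 = -64$)
$\left(\left(-8022 - 293\right) + 2217\right) \left(-24199 + q{\left(-205,-102 \right)}\right) = \left(\left(-8022 - 293\right) + 2217\right) \left(-24199 - 64\right) = \left(\left(-8022 - 293\right) + 2217\right) \left(-24263\right) = \left(-8315 + 2217\right) \left(-24263\right) = \left(-6098\right) \left(-24263\right) = 147955774$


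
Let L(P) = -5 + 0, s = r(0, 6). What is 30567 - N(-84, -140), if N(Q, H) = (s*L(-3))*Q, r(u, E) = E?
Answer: 28047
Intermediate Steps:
s = 6
L(P) = -5
N(Q, H) = -30*Q (N(Q, H) = (6*(-5))*Q = -30*Q)
30567 - N(-84, -140) = 30567 - (-30)*(-84) = 30567 - 1*2520 = 30567 - 2520 = 28047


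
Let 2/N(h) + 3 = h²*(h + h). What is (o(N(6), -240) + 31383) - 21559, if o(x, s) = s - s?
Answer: 9824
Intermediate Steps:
N(h) = 2/(-3 + 2*h³) (N(h) = 2/(-3 + h²*(h + h)) = 2/(-3 + h²*(2*h)) = 2/(-3 + 2*h³))
o(x, s) = 0
(o(N(6), -240) + 31383) - 21559 = (0 + 31383) - 21559 = 31383 - 21559 = 9824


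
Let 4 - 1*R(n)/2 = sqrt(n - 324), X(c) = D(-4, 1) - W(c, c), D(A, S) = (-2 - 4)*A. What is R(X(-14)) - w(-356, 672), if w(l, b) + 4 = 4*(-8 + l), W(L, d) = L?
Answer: 1468 - 2*I*sqrt(286) ≈ 1468.0 - 33.823*I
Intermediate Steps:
D(A, S) = -6*A
X(c) = 24 - c (X(c) = -6*(-4) - c = 24 - c)
R(n) = 8 - 2*sqrt(-324 + n) (R(n) = 8 - 2*sqrt(n - 324) = 8 - 2*sqrt(-324 + n))
w(l, b) = -36 + 4*l (w(l, b) = -4 + 4*(-8 + l) = -4 + (-32 + 4*l) = -36 + 4*l)
R(X(-14)) - w(-356, 672) = (8 - 2*sqrt(-324 + (24 - 1*(-14)))) - (-36 + 4*(-356)) = (8 - 2*sqrt(-324 + (24 + 14))) - (-36 - 1424) = (8 - 2*sqrt(-324 + 38)) - 1*(-1460) = (8 - 2*I*sqrt(286)) + 1460 = 1468 - 2*I*sqrt(286)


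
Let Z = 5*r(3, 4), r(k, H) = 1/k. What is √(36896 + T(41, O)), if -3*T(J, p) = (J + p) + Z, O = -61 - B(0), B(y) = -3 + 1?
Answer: √332113/3 ≈ 192.10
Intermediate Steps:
Z = 5/3 ≈ 1.6667
B(y) = -2
O = -59 (O = -61 - 1*(-2) = -61 + 2 = -59)
T(J, p) = -5/9 - J/3 - p/3 (T(J, p) = -((J + p) + 5/3)/3 = -(5/3 + J + p)/3 = -5/9 - J/3 - p/3)
√(36896 + T(41, O)) = √(36896 + (-5/9 - ⅓*41 - ⅓*(-59))) = √(36896 + (-5/9 - 41/3 + 59/3)) = √(36896 + 49/9) = √(332113/9) = √332113/3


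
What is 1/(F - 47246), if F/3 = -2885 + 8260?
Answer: -1/31121 ≈ -3.2133e-5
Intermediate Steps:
F = 16125 (F = 3*(-2885 + 8260) = 3*5375 = 16125)
1/(F - 47246) = 1/(16125 - 47246) = 1/(-31121) = -1/31121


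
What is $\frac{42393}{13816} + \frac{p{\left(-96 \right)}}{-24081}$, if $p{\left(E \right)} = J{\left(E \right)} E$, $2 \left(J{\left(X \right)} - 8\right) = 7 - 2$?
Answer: $\frac{344930787}{110901032} \approx 3.1103$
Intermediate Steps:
$J{\left(X \right)} = \frac{21}{2}$ ($J{\left(X \right)} = 8 + \frac{7 - 2}{2} = 8 + \frac{1}{2} \cdot 5 = 8 + \frac{5}{2} = \frac{21}{2}$)
$p{\left(E \right)} = \frac{21 E}{2}$
$\frac{42393}{13816} + \frac{p{\left(-96 \right)}}{-24081} = \frac{42393}{13816} + \frac{\frac{21}{2} \left(-96\right)}{-24081} = 42393 \cdot \frac{1}{13816} - - \frac{336}{8027} = \frac{42393}{13816} + \frac{336}{8027} = \frac{344930787}{110901032}$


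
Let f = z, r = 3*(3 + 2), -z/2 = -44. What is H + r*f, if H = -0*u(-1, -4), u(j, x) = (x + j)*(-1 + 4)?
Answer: 1320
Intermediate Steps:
z = 88 (z = -2*(-44) = 88)
u(j, x) = 3*j + 3*x (u(j, x) = (j + x)*3 = 3*j + 3*x)
r = 15 (r = 3*5 = 15)
f = 88
H = 0 (H = -0*(3*(-1) + 3*(-4)) = -0*(-3 - 12) = -0*(-15) = -6*0 = 0)
H + r*f = 0 + 15*88 = 0 + 1320 = 1320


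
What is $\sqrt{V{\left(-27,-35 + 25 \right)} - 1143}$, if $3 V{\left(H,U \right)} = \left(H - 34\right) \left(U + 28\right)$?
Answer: $i \sqrt{1509} \approx 38.846 i$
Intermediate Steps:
$V{\left(H,U \right)} = \frac{\left(-34 + H\right) \left(28 + U\right)}{3}$ ($V{\left(H,U \right)} = \frac{\left(H - 34\right) \left(U + 28\right)}{3} = \frac{\left(-34 + H\right) \left(28 + U\right)}{3}$)
$\sqrt{V{\left(-27,-35 + 25 \right)} - 1143} = \sqrt{\left(- \frac{952}{3} - \frac{34 \left(-35 + 25\right)}{3} + \frac{28}{3} \left(-27\right) + \frac{1}{3} \left(-27\right) \left(-35 + 25\right)\right) - 1143} = \sqrt{\left(- \frac{952}{3} - - \frac{340}{3} - 252 + \frac{1}{3} \left(-27\right) \left(-10\right)\right) - 1143} = \sqrt{\left(- \frac{952}{3} + \frac{340}{3} - 252 + 90\right) - 1143} = \sqrt{-366 - 1143} = \sqrt{-1509} = i \sqrt{1509}$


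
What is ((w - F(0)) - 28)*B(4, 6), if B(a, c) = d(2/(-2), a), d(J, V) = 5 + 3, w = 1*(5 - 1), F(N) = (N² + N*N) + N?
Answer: -192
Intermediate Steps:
F(N) = N + 2*N² (F(N) = (N² + N²) + N = 2*N² + N = N + 2*N²)
w = 4 (w = 1*4 = 4)
d(J, V) = 8
B(a, c) = 8
((w - F(0)) - 28)*B(4, 6) = ((4 - 0*(1 + 2*0)) - 28)*8 = ((4 - 0*(1 + 0)) - 28)*8 = ((4 - 0) - 28)*8 = ((4 - 1*0) - 28)*8 = ((4 + 0) - 28)*8 = (4 - 28)*8 = -24*8 = -192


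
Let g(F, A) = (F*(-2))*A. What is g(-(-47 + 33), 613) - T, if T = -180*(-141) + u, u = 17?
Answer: -42561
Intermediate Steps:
g(F, A) = -2*A*F (g(F, A) = (-2*F)*A = -2*A*F)
T = 25397 (T = -180*(-141) + 17 = 25380 + 17 = 25397)
g(-(-47 + 33), 613) - T = -2*613*(-(-47 + 33)) - 1*25397 = -2*613*(-1*(-14)) - 25397 = -2*613*14 - 25397 = -17164 - 25397 = -42561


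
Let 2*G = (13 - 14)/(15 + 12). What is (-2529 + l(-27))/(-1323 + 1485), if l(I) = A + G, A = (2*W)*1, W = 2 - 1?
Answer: -136459/8748 ≈ -15.599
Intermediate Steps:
W = 1
G = -1/54 (G = ((13 - 14)/(15 + 12))/2 = (-1/27)/2 = (-1*1/27)/2 = (1/2)*(-1/27) = -1/54 ≈ -0.018519)
A = 2 (A = (2*1)*1 = 2*1 = 2)
l(I) = 107/54 (l(I) = 2 - 1/54 = 107/54)
(-2529 + l(-27))/(-1323 + 1485) = (-2529 + 107/54)/(-1323 + 1485) = -136459/54/162 = -136459/54*1/162 = -136459/8748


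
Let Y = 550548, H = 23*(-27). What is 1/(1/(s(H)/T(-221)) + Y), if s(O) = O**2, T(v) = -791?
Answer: 385641/212313880477 ≈ 1.8164e-6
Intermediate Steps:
H = -621
1/(1/(s(H)/T(-221)) + Y) = 1/(1/((-621)**2/(-791)) + 550548) = 1/(1/(385641*(-1/791)) + 550548) = 1/(1/(-385641/791) + 550548) = 1/(-791/385641 + 550548) = 1/(212313880477/385641) = 385641/212313880477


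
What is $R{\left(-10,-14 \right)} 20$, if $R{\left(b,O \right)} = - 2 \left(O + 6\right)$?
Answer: $320$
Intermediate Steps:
$R{\left(b,O \right)} = -12 - 2 O$ ($R{\left(b,O \right)} = - 2 \left(6 + O\right) = -12 - 2 O$)
$R{\left(-10,-14 \right)} 20 = \left(-12 - -28\right) 20 = \left(-12 + 28\right) 20 = 16 \cdot 20 = 320$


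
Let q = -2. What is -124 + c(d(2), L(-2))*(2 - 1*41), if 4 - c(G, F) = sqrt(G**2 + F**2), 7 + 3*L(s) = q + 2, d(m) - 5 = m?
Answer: -280 + 91*sqrt(10) ≈ 7.7673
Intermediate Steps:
d(m) = 5 + m
L(s) = -7/3 (L(s) = -7/3 + (-2 + 2)/3 = -7/3 + (1/3)*0 = -7/3 + 0 = -7/3)
c(G, F) = 4 - sqrt(F**2 + G**2) (c(G, F) = 4 - sqrt(G**2 + F**2) = 4 - sqrt(F**2 + G**2))
-124 + c(d(2), L(-2))*(2 - 1*41) = -124 + (4 - sqrt((-7/3)**2 + (5 + 2)**2))*(2 - 1*41) = -124 + (4 - sqrt(49/9 + 7**2))*(2 - 41) = -124 + (4 - sqrt(49/9 + 49))*(-39) = -124 + (4 - sqrt(490/9))*(-39) = -124 + (4 - 7*sqrt(10)/3)*(-39) = -124 + (-156 + 91*sqrt(10)) = -280 + 91*sqrt(10)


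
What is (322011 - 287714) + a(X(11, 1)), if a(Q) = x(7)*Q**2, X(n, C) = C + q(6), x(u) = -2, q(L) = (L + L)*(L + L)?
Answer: -7753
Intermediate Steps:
q(L) = 4*L**2 (q(L) = (2*L)*(2*L) = 4*L**2)
X(n, C) = 144 + C (X(n, C) = C + 4*6**2 = C + 4*36 = C + 144 = 144 + C)
a(Q) = -2*Q**2
(322011 - 287714) + a(X(11, 1)) = (322011 - 287714) - 2*(144 + 1)**2 = 34297 - 2*145**2 = 34297 - 2*21025 = 34297 - 42050 = -7753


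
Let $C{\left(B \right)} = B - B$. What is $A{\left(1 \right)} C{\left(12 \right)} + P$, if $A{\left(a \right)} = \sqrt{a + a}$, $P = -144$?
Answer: $-144$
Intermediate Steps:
$C{\left(B \right)} = 0$
$A{\left(a \right)} = \sqrt{2} \sqrt{a}$ ($A{\left(a \right)} = \sqrt{2 a} = \sqrt{2} \sqrt{a}$)
$A{\left(1 \right)} C{\left(12 \right)} + P = \sqrt{2} \sqrt{1} \cdot 0 - 144 = \sqrt{2} \cdot 1 \cdot 0 - 144 = \sqrt{2} \cdot 0 - 144 = 0 - 144 = -144$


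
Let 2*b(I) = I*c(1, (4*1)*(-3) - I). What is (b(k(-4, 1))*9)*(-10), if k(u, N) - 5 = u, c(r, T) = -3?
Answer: 135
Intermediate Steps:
k(u, N) = 5 + u
b(I) = -3*I/2 (b(I) = (I*(-3))/2 = (-3*I)/2 = -3*I/2)
(b(k(-4, 1))*9)*(-10) = (-3*(5 - 4)/2*9)*(-10) = (-3/2*1*9)*(-10) = -3/2*9*(-10) = -27/2*(-10) = 135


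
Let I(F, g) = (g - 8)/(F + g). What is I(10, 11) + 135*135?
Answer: 127576/7 ≈ 18225.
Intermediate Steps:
I(F, g) = (-8 + g)/(F + g)
I(10, 11) + 135*135 = (-8 + 11)/(10 + 11) + 135*135 = 3/21 + 18225 = (1/21)*3 + 18225 = ⅐ + 18225 = 127576/7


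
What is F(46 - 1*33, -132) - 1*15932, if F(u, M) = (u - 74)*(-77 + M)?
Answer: -3183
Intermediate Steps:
F(u, M) = (-77 + M)*(-74 + u) (F(u, M) = (-74 + u)*(-77 + M) = (-77 + M)*(-74 + u))
F(46 - 1*33, -132) - 1*15932 = (5698 - 77*(46 - 1*33) - 74*(-132) - 132*(46 - 1*33)) - 1*15932 = (5698 - 77*(46 - 33) + 9768 - 132*(46 - 33)) - 15932 = (5698 - 77*13 + 9768 - 132*13) - 15932 = (5698 - 1001 + 9768 - 1716) - 15932 = 12749 - 15932 = -3183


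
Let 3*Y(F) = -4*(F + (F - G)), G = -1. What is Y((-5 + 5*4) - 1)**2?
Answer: 13456/9 ≈ 1495.1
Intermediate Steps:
Y(F) = -4/3 - 8*F/3 (Y(F) = (-4*(F + (F - 1*(-1))))/3 = (-4*(F + (F + 1)))/3 = (-4*(F + (1 + F)))/3 = (-4*(1 + 2*F))/3 = (-4 - 8*F)/3 = -4/3 - 8*F/3)
Y((-5 + 5*4) - 1)**2 = (-4/3 - 8*((-5 + 5*4) - 1)/3)**2 = (-4/3 - 8*((-5 + 20) - 1)/3)**2 = (-4/3 - 8*(15 - 1)/3)**2 = (-4/3 - 8/3*14)**2 = (-4/3 - 112/3)**2 = (-116/3)**2 = 13456/9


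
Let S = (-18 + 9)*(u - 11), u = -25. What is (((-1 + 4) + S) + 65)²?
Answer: 153664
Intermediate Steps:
S = 324 (S = (-18 + 9)*(-25 - 11) = -9*(-36) = 324)
(((-1 + 4) + S) + 65)² = (((-1 + 4) + 324) + 65)² = ((3 + 324) + 65)² = (327 + 65)² = 392² = 153664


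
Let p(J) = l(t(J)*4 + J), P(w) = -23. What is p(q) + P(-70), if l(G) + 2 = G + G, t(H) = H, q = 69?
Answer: 665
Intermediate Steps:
l(G) = -2 + 2*G (l(G) = -2 + (G + G) = -2 + 2*G)
p(J) = -2 + 10*J (p(J) = -2 + 2*(J*4 + J) = -2 + 2*(4*J + J) = -2 + 2*(5*J) = -2 + 10*J)
p(q) + P(-70) = (-2 + 10*69) - 23 = (-2 + 690) - 23 = 688 - 23 = 665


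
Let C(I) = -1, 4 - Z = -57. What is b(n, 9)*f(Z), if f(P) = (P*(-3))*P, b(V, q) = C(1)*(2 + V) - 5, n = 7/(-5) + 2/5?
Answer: 66978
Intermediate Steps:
Z = 61 (Z = 4 - 1*(-57) = 4 + 57 = 61)
n = -1 (n = 7*(-⅕) + 2*(⅕) = -7/5 + ⅖ = -1)
b(V, q) = -7 - V (b(V, q) = -(2 + V) - 5 = (-2 - V) - 5 = -7 - V)
f(P) = -3*P² (f(P) = (-3*P)*P = -3*P²)
b(n, 9)*f(Z) = (-7 - 1*(-1))*(-3*61²) = (-7 + 1)*(-3*3721) = -6*(-11163) = 66978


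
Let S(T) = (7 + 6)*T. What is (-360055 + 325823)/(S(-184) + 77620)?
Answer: -8558/18807 ≈ -0.45504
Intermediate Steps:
S(T) = 13*T
(-360055 + 325823)/(S(-184) + 77620) = (-360055 + 325823)/(13*(-184) + 77620) = -34232/(-2392 + 77620) = -34232/75228 = -34232*1/75228 = -8558/18807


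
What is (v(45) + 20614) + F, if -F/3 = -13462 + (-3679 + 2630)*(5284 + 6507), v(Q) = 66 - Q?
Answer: 37167298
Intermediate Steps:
F = 37146663 (F = -3*(-13462 + (-3679 + 2630)*(5284 + 6507)) = -3*(-13462 - 1049*11791) = -3*(-13462 - 12368759) = -3*(-12382221) = 37146663)
(v(45) + 20614) + F = ((66 - 1*45) + 20614) + 37146663 = ((66 - 45) + 20614) + 37146663 = (21 + 20614) + 37146663 = 20635 + 37146663 = 37167298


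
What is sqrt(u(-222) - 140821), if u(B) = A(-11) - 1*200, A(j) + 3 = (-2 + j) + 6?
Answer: I*sqrt(141031) ≈ 375.54*I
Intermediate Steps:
A(j) = 1 + j (A(j) = -3 + ((-2 + j) + 6) = -3 + (4 + j) = 1 + j)
u(B) = -210 (u(B) = (1 - 11) - 1*200 = -10 - 200 = -210)
sqrt(u(-222) - 140821) = sqrt(-210 - 140821) = sqrt(-141031) = I*sqrt(141031)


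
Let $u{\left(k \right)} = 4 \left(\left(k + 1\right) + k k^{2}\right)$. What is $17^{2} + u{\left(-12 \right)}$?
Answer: $-6667$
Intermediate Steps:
$u{\left(k \right)} = 4 + 4 k + 4 k^{3}$ ($u{\left(k \right)} = 4 \left(\left(1 + k\right) + k^{3}\right) = 4 \left(1 + k + k^{3}\right) = 4 + 4 k + 4 k^{3}$)
$17^{2} + u{\left(-12 \right)} = 17^{2} + \left(4 + 4 \left(-12\right) + 4 \left(-12\right)^{3}\right) = 289 + \left(4 - 48 + 4 \left(-1728\right)\right) = 289 - 6956 = -6667$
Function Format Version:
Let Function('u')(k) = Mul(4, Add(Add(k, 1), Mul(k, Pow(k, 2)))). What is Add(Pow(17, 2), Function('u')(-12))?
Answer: -6667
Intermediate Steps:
Function('u')(k) = Add(4, Mul(4, k), Mul(4, Pow(k, 3))) (Function('u')(k) = Mul(4, Add(Add(1, k), Pow(k, 3))) = Mul(4, Add(1, k, Pow(k, 3))) = Add(4, Mul(4, k), Mul(4, Pow(k, 3))))
Add(Pow(17, 2), Function('u')(-12)) = Add(Pow(17, 2), Add(4, Mul(4, -12), Mul(4, Pow(-12, 3)))) = Add(289, Add(4, -48, Mul(4, -1728))) = Add(289, Add(4, -48, -6912)) = Add(289, -6956) = -6667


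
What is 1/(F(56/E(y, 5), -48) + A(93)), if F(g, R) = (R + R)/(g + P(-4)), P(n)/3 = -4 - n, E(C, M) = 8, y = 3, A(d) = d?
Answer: 7/555 ≈ 0.012613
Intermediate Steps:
P(n) = -12 - 3*n (P(n) = 3*(-4 - n) = -12 - 3*n)
F(g, R) = 2*R/g (F(g, R) = (R + R)/(g + (-12 - 3*(-4))) = (2*R)/(g + (-12 + 12)) = (2*R)/(g + 0) = (2*R)/g = 2*R/g)
1/(F(56/E(y, 5), -48) + A(93)) = 1/(2*(-48)/(56/8) + 93) = 1/(2*(-48)/(56*(⅛)) + 93) = 1/(2*(-48)/7 + 93) = 1/(2*(-48)*(⅐) + 93) = 1/(-96/7 + 93) = 1/(555/7) = 7/555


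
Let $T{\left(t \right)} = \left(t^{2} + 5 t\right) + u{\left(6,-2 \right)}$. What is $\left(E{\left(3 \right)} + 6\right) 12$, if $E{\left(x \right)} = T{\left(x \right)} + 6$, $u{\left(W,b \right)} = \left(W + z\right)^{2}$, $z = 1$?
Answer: $1020$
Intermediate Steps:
$u{\left(W,b \right)} = \left(1 + W\right)^{2}$ ($u{\left(W,b \right)} = \left(W + 1\right)^{2} = \left(1 + W\right)^{2}$)
$T{\left(t \right)} = 49 + t^{2} + 5 t$ ($T{\left(t \right)} = \left(t^{2} + 5 t\right) + \left(1 + 6\right)^{2} = \left(t^{2} + 5 t\right) + 7^{2} = \left(t^{2} + 5 t\right) + 49 = 49 + t^{2} + 5 t$)
$E{\left(x \right)} = 55 + x^{2} + 5 x$ ($E{\left(x \right)} = \left(49 + x^{2} + 5 x\right) + 6 = 55 + x^{2} + 5 x$)
$\left(E{\left(3 \right)} + 6\right) 12 = \left(\left(55 + 3^{2} + 5 \cdot 3\right) + 6\right) 12 = \left(\left(55 + 9 + 15\right) + 6\right) 12 = \left(79 + 6\right) 12 = 85 \cdot 12 = 1020$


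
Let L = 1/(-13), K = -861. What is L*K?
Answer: 861/13 ≈ 66.231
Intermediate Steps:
L = -1/13 ≈ -0.076923
L*K = -1/13*(-861) = 861/13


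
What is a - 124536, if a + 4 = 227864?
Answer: 103324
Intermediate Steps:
a = 227860 (a = -4 + 227864 = 227860)
a - 124536 = 227860 - 124536 = 103324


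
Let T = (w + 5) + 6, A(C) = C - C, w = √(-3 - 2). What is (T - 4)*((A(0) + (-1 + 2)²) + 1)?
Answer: 14 + 2*I*√5 ≈ 14.0 + 4.4721*I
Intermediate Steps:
w = I*√5 (w = √(-5) = I*√5 ≈ 2.2361*I)
A(C) = 0
T = 11 + I*√5 (T = (I*√5 + 5) + 6 = (5 + I*√5) + 6 = 11 + I*√5 ≈ 11.0 + 2.2361*I)
(T - 4)*((A(0) + (-1 + 2)²) + 1) = ((11 + I*√5) - 4)*((0 + (-1 + 2)²) + 1) = (7 + I*√5)*((0 + 1²) + 1) = (7 + I*√5)*((0 + 1) + 1) = (7 + I*√5)*(1 + 1) = (7 + I*√5)*2 = 14 + 2*I*√5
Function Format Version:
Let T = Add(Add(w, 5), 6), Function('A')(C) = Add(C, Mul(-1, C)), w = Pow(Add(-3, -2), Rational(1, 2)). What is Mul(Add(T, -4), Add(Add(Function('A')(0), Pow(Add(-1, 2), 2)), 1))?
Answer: Add(14, Mul(2, I, Pow(5, Rational(1, 2)))) ≈ Add(14.000, Mul(4.4721, I))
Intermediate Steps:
w = Mul(I, Pow(5, Rational(1, 2))) (w = Pow(-5, Rational(1, 2)) = Mul(I, Pow(5, Rational(1, 2))) ≈ Mul(2.2361, I))
Function('A')(C) = 0
T = Add(11, Mul(I, Pow(5, Rational(1, 2)))) (T = Add(Add(Mul(I, Pow(5, Rational(1, 2))), 5), 6) = Add(Add(5, Mul(I, Pow(5, Rational(1, 2)))), 6) = Add(11, Mul(I, Pow(5, Rational(1, 2)))) ≈ Add(11.000, Mul(2.2361, I)))
Mul(Add(T, -4), Add(Add(Function('A')(0), Pow(Add(-1, 2), 2)), 1)) = Mul(Add(Add(11, Mul(I, Pow(5, Rational(1, 2)))), -4), Add(Add(0, Pow(Add(-1, 2), 2)), 1)) = Mul(Add(7, Mul(I, Pow(5, Rational(1, 2)))), Add(Add(0, Pow(1, 2)), 1)) = Mul(Add(7, Mul(I, Pow(5, Rational(1, 2)))), Add(Add(0, 1), 1)) = Mul(Add(7, Mul(I, Pow(5, Rational(1, 2)))), Add(1, 1)) = Mul(Add(7, Mul(I, Pow(5, Rational(1, 2)))), 2) = Add(14, Mul(2, I, Pow(5, Rational(1, 2))))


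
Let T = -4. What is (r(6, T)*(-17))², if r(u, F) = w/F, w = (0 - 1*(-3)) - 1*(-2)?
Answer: 7225/16 ≈ 451.56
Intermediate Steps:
w = 5 (w = (0 + 3) + 2 = 3 + 2 = 5)
r(u, F) = 5/F
(r(6, T)*(-17))² = ((5/(-4))*(-17))² = ((5*(-¼))*(-17))² = (-5/4*(-17))² = (85/4)² = 7225/16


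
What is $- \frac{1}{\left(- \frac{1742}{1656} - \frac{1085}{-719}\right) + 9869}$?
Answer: $- \frac{595332}{5875603639} \approx -0.00010132$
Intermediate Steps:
$- \frac{1}{\left(- \frac{1742}{1656} - \frac{1085}{-719}\right) + 9869} = - \frac{1}{\left(\left(-1742\right) \frac{1}{1656} - - \frac{1085}{719}\right) + 9869} = - \frac{1}{\left(- \frac{871}{828} + \frac{1085}{719}\right) + 9869} = - \frac{1}{\frac{272131}{595332} + 9869} = - \frac{1}{\frac{5875603639}{595332}} = \left(-1\right) \frac{595332}{5875603639} = - \frac{595332}{5875603639}$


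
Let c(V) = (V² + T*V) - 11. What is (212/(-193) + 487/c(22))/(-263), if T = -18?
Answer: -77667/3908443 ≈ -0.019872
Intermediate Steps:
c(V) = -11 + V² - 18*V (c(V) = (V² - 18*V) - 11 = -11 + V² - 18*V)
(212/(-193) + 487/c(22))/(-263) = (212/(-193) + 487/(-11 + 22² - 18*22))/(-263) = (212*(-1/193) + 487/(-11 + 484 - 396))*(-1/263) = (-212/193 + 487/77)*(-1/263) = (77667/14861)*(-1/263) = -77667/3908443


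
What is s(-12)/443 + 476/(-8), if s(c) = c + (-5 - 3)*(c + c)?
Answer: -52357/886 ≈ -59.094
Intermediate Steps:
s(c) = -15*c (s(c) = c - 16*c = -15*c)
s(-12)/443 + 476/(-8) = -15*(-12)/443 + 476/(-8) = 180*(1/443) + 476*(-⅛) = 180/443 - 119/2 = -52357/886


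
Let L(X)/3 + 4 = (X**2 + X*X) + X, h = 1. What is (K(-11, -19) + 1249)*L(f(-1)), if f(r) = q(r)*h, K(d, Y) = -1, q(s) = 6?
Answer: 277056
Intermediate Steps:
f(r) = 6 (f(r) = 6*1 = 6)
L(X) = -12 + 3*X + 6*X**2 (L(X) = -12 + 3*((X**2 + X*X) + X) = -12 + 3*((X**2 + X**2) + X) = -12 + 3*(2*X**2 + X) = -12 + 3*(X + 2*X**2) = -12 + (3*X + 6*X**2) = -12 + 3*X + 6*X**2)
(K(-11, -19) + 1249)*L(f(-1)) = (-1 + 1249)*(-12 + 3*6 + 6*6**2) = 1248*(-12 + 18 + 6*36) = 1248*(-12 + 18 + 216) = 1248*222 = 277056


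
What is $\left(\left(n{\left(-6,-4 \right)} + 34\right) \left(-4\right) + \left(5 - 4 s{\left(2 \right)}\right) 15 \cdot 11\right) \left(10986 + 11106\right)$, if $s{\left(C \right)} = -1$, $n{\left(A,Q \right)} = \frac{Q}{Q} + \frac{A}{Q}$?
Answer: $29581188$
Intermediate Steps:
$n{\left(A,Q \right)} = 1 + \frac{A}{Q}$
$\left(\left(n{\left(-6,-4 \right)} + 34\right) \left(-4\right) + \left(5 - 4 s{\left(2 \right)}\right) 15 \cdot 11\right) \left(10986 + 11106\right) = \left(\left(\frac{-6 - 4}{-4} + 34\right) \left(-4\right) + \left(5 - -4\right) 15 \cdot 11\right) \left(10986 + 11106\right) = \left(\left(\left(- \frac{1}{4}\right) \left(-10\right) + 34\right) \left(-4\right) + \left(5 + 4\right) 15 \cdot 11\right) 22092 = \left(\left(\frac{5}{2} + 34\right) \left(-4\right) + 9 \cdot 15 \cdot 11\right) 22092 = \left(\frac{73}{2} \left(-4\right) + 135 \cdot 11\right) 22092 = \left(-146 + 1485\right) 22092 = 1339 \cdot 22092 = 29581188$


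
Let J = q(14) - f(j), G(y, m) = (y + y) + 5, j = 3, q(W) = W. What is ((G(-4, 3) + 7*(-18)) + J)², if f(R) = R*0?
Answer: 13225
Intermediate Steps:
f(R) = 0
G(y, m) = 5 + 2*y (G(y, m) = 2*y + 5 = 5 + 2*y)
J = 14 (J = 14 - 1*0 = 14 + 0 = 14)
((G(-4, 3) + 7*(-18)) + J)² = (((5 + 2*(-4)) + 7*(-18)) + 14)² = (((5 - 8) - 126) + 14)² = ((-3 - 126) + 14)² = (-129 + 14)² = (-115)² = 13225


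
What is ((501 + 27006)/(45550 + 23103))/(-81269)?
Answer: -27507/5579360657 ≈ -4.9301e-6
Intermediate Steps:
((501 + 27006)/(45550 + 23103))/(-81269) = (27507/68653)*(-1/81269) = -27507/5579360657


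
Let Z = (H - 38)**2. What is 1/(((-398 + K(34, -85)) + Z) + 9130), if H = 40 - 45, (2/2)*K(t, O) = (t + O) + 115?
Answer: 1/10645 ≈ 9.3941e-5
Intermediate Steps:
K(t, O) = 115 + O + t (K(t, O) = (t + O) + 115 = (O + t) + 115 = 115 + O + t)
H = -5
Z = 1849 (Z = (-5 - 38)**2 = (-43)**2 = 1849)
1/(((-398 + K(34, -85)) + Z) + 9130) = 1/(((-398 + (115 - 85 + 34)) + 1849) + 9130) = 1/(((-398 + 64) + 1849) + 9130) = 1/((-334 + 1849) + 9130) = 1/(1515 + 9130) = 1/10645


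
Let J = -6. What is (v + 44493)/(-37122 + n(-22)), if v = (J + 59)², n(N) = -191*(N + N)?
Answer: -23651/14359 ≈ -1.6471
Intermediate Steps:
n(N) = -382*N
v = 2809 (v = (-6 + 59)² = 53² = 2809)
(v + 44493)/(-37122 + n(-22)) = (2809 + 44493)/(-37122 - 382*(-22)) = 47302/(-37122 + 8404) = 47302/(-28718) = 47302*(-1/28718) = -23651/14359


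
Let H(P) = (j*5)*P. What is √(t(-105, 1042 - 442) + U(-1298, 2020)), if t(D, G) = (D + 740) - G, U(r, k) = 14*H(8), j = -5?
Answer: I*√2765 ≈ 52.583*I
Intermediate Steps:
H(P) = -25*P (H(P) = (-5*5)*P = -25*P)
U(r, k) = -2800 (U(r, k) = 14*(-25*8) = 14*(-200) = -2800)
t(D, G) = 740 + D - G (t(D, G) = (740 + D) - G = 740 + D - G)
√(t(-105, 1042 - 442) + U(-1298, 2020)) = √((740 - 105 - (1042 - 442)) - 2800) = √((740 - 105 - 1*600) - 2800) = √((740 - 105 - 600) - 2800) = √(35 - 2800) = √(-2765) = I*√2765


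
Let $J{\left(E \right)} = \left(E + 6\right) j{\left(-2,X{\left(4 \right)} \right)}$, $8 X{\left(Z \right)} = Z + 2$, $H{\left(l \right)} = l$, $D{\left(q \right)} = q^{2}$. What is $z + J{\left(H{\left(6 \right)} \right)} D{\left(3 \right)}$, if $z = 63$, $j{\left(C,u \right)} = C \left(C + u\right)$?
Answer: $333$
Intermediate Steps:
$X{\left(Z \right)} = \frac{1}{4} + \frac{Z}{8}$ ($X{\left(Z \right)} = \frac{Z + 2}{8} = \frac{2 + Z}{8} = \frac{1}{4} + \frac{Z}{8}$)
$J{\left(E \right)} = 15 + \frac{5 E}{2}$ ($J{\left(E \right)} = \left(E + 6\right) \left(- 2 \left(-2 + \left(\frac{1}{4} + \frac{1}{8} \cdot 4\right)\right)\right) = \left(6 + E\right) \left(- 2 \left(-2 + \left(\frac{1}{4} + \frac{1}{2}\right)\right)\right) = \left(6 + E\right) \left(- 2 \left(-2 + \frac{3}{4}\right)\right) = \left(6 + E\right) \left(\left(-2\right) \left(- \frac{5}{4}\right)\right) = \left(6 + E\right) \frac{5}{2} = 15 + \frac{5 E}{2}$)
$z + J{\left(H{\left(6 \right)} \right)} D{\left(3 \right)} = 63 + \left(15 + \frac{5}{2} \cdot 6\right) 3^{2} = 63 + \left(15 + 15\right) 9 = 63 + 30 \cdot 9 = 63 + 270 = 333$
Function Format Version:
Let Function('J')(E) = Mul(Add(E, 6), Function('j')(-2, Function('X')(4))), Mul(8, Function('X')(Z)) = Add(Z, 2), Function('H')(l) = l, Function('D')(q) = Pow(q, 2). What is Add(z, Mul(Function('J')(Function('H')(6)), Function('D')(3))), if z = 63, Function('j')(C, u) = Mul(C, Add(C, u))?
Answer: 333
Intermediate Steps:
Function('X')(Z) = Add(Rational(1, 4), Mul(Rational(1, 8), Z)) (Function('X')(Z) = Mul(Rational(1, 8), Add(Z, 2)) = Mul(Rational(1, 8), Add(2, Z)) = Add(Rational(1, 4), Mul(Rational(1, 8), Z)))
Function('J')(E) = Add(15, Mul(Rational(5, 2), E)) (Function('J')(E) = Mul(Add(E, 6), Mul(-2, Add(-2, Add(Rational(1, 4), Mul(Rational(1, 8), 4))))) = Mul(Add(6, E), Mul(-2, Add(-2, Add(Rational(1, 4), Rational(1, 2))))) = Mul(Add(6, E), Mul(-2, Add(-2, Rational(3, 4)))) = Mul(Add(6, E), Mul(-2, Rational(-5, 4))) = Mul(Add(6, E), Rational(5, 2)) = Add(15, Mul(Rational(5, 2), E)))
Add(z, Mul(Function('J')(Function('H')(6)), Function('D')(3))) = Add(63, Mul(Add(15, Mul(Rational(5, 2), 6)), Pow(3, 2))) = Add(63, Mul(Add(15, 15), 9)) = Add(63, Mul(30, 9)) = Add(63, 270) = 333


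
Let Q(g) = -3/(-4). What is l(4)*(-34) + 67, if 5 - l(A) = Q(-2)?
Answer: -155/2 ≈ -77.500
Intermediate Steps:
Q(g) = ¾ (Q(g) = -3*(-¼) = ¾)
l(A) = 17/4 (l(A) = 5 - 1*¾ = 5 - ¾ = 17/4)
l(4)*(-34) + 67 = (17/4)*(-34) + 67 = -289/2 + 67 = -155/2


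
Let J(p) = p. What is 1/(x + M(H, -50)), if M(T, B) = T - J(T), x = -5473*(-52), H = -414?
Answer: 1/284596 ≈ 3.5138e-6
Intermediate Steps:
x = 284596
M(T, B) = 0 (M(T, B) = T - T = 0)
1/(x + M(H, -50)) = 1/(284596 + 0) = 1/284596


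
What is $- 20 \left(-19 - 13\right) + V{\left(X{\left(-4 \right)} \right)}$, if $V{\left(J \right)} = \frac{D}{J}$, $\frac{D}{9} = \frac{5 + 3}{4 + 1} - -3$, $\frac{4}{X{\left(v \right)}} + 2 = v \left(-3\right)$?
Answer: $\frac{1487}{2} \approx 743.5$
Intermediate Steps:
$X{\left(v \right)} = \frac{4}{-2 - 3 v}$ ($X{\left(v \right)} = \frac{4}{-2 + v \left(-3\right)} = \frac{4}{-2 - 3 v}$)
$D = \frac{207}{5}$ ($D = 9 \left(\frac{5 + 3}{4 + 1} - -3\right) = 9 \left(\frac{8}{5} + 3\right) = 9 \cdot \frac{23}{5} = \frac{207}{5} \approx 41.4$)
$V{\left(J \right)} = \frac{207}{5 J}$
$- 20 \left(-19 - 13\right) + V{\left(X{\left(-4 \right)} \right)} = - 20 \left(-19 - 13\right) + \frac{207}{5 \left(- \frac{4}{2 + 3 \left(-4\right)}\right)} = \left(-20\right) \left(-32\right) + \frac{207}{5 \left(- \frac{4}{2 - 12}\right)} = 640 + \frac{207}{5 \left(- \frac{4}{-10}\right)} = 640 + \frac{207}{5 \left(\left(-4\right) \left(- \frac{1}{10}\right)\right)} = 640 + \frac{207}{5 \cdot \frac{2}{5}} = 640 + \frac{207}{5} \cdot \frac{5}{2} = 640 + \frac{207}{2} = \frac{1487}{2}$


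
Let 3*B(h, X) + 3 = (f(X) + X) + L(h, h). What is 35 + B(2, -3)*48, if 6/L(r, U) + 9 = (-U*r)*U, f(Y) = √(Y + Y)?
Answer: -1133/17 + 16*I*√6 ≈ -66.647 + 39.192*I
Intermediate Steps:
f(Y) = √2*√Y (f(Y) = √(2*Y) = √2*√Y)
L(r, U) = 6/(-9 - r*U²) (L(r, U) = 6/(-9 + (-U*r)*U) = 6/(-9 - r*U²))
B(h, X) = -1 - 2/(9 + h³) + X/3 + √2*√X/3 (B(h, X) = -1 + ((√2*√X + X) - 6/(9 + h*h²))/3 = -1 + ((X + √2*√X) - 6/(9 + h³))/3 = -1 + (X - 6/(9 + h³) + √2*√X)/3 = -1 + (-2/(9 + h³) + X/3 + √2*√X/3) = -1 - 2/(9 + h³) + X/3 + √2*√X/3)
35 + B(2, -3)*48 = 35 + ((-6 + (9 + 2³)*(-3 - 3 + √2*√(-3)))/(3*(9 + 2³)))*48 = 35 + ((-6 + (9 + 8)*(-3 - 3 + √2*(I*√3)))/(3*(9 + 8)))*48 = 35 + ((⅓)*(-6 + 17*(-3 - 3 + I*√6))/17)*48 = 35 + ((⅓)*(1/17)*(-6 + 17*(-6 + I*√6)))*48 = 35 + ((⅓)*(1/17)*(-6 + (-102 + 17*I*√6)))*48 = 35 + ((⅓)*(1/17)*(-108 + 17*I*√6))*48 = 35 + (-36/17 + I*√6/3)*48 = 35 + (-1728/17 + 16*I*√6) = -1133/17 + 16*I*√6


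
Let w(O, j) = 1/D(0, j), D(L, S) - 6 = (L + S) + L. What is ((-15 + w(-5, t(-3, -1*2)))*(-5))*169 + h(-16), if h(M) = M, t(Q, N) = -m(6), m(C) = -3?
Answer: 113086/9 ≈ 12565.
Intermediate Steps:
t(Q, N) = 3 (t(Q, N) = -1*(-3) = 3)
D(L, S) = 6 + S + 2*L (D(L, S) = 6 + ((L + S) + L) = 6 + (S + 2*L) = 6 + S + 2*L)
w(O, j) = 1/(6 + j) (w(O, j) = 1/(6 + j + 2*0) = 1/(6 + j + 0) = 1/(6 + j))
((-15 + w(-5, t(-3, -1*2)))*(-5))*169 + h(-16) = ((-15 + 1/(6 + 3))*(-5))*169 - 16 = ((-15 + 1/9)*(-5))*169 - 16 = ((-15 + ⅑)*(-5))*169 - 16 = -134/9*(-5)*169 - 16 = (670/9)*169 - 16 = 113230/9 - 16 = 113086/9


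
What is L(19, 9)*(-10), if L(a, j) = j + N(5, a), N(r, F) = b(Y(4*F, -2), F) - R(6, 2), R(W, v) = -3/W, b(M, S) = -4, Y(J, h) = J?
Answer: -55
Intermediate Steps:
N(r, F) = -7/2 (N(r, F) = -4 - (-3)/6 = -4 - 1*(-1/2) = -4 + 1/2 = -7/2)
L(a, j) = -7/2 + j (L(a, j) = j - 7/2 = -7/2 + j)
L(19, 9)*(-10) = (-7/2 + 9)*(-10) = (11/2)*(-10) = -55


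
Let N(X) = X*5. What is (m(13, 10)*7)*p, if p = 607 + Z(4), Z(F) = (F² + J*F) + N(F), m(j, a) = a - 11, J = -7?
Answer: -4305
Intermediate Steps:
N(X) = 5*X
m(j, a) = -11 + a
Z(F) = F² - 2*F (Z(F) = (F² - 7*F) + 5*F = F² - 2*F)
p = 615 (p = 607 + 4*(-2 + 4) = 607 + 4*2 = 607 + 8 = 615)
(m(13, 10)*7)*p = ((-11 + 10)*7)*615 = -1*7*615 = -7*615 = -4305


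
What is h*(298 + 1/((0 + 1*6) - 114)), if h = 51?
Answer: 547111/36 ≈ 15198.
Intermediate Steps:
h*(298 + 1/((0 + 1*6) - 114)) = 51*(298 + 1/((0 + 1*6) - 114)) = 51*(298 + 1/((0 + 6) - 114)) = 51*(298 + 1/(6 - 114)) = 51*(298 + 1/(-108)) = 51*(298 - 1/108) = 51*(32183/108) = 547111/36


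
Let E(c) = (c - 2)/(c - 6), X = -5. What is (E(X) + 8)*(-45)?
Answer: -4275/11 ≈ -388.64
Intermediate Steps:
E(c) = (-2 + c)/(-6 + c)
(E(X) + 8)*(-45) = ((-2 - 5)/(-6 - 5) + 8)*(-45) = (-7/(-11) + 8)*(-45) = (-1/11*(-7) + 8)*(-45) = (7/11 + 8)*(-45) = (95/11)*(-45) = -4275/11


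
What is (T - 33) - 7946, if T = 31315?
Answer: 23336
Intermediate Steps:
(T - 33) - 7946 = (31315 - 33) - 7946 = 31282 - 7946 = 23336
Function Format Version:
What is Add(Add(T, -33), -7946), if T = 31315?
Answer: 23336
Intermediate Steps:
Add(Add(T, -33), -7946) = Add(Add(31315, -33), -7946) = Add(31282, -7946) = 23336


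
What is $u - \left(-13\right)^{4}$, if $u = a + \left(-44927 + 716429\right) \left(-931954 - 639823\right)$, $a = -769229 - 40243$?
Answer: $-1055452237087$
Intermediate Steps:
$a = -809472$
$u = -1055452208526$ ($u = -809472 + \left(-44927 + 716429\right) \left(-931954 - 639823\right) = -809472 + 671502 \left(-1571777\right) = -809472 - 1055451399054 = -1055452208526$)
$u - \left(-13\right)^{4} = -1055452208526 - \left(-13\right)^{4} = -1055452208526 - 28561 = -1055452237087$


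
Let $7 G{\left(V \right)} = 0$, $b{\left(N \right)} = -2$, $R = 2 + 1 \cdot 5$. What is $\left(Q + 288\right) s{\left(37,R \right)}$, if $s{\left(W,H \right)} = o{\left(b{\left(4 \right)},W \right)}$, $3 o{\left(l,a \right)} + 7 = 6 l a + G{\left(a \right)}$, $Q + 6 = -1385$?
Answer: $\frac{497453}{3} \approx 1.6582 \cdot 10^{5}$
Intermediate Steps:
$R = 7$ ($R = 2 + 5 = 7$)
$G{\left(V \right)} = 0$ ($G{\left(V \right)} = \frac{1}{7} \cdot 0 = 0$)
$Q = -1391$ ($Q = -6 - 1385 = -1391$)
$o{\left(l,a \right)} = - \frac{7}{3} + 2 a l$ ($o{\left(l,a \right)} = - \frac{7}{3} + \frac{6 l a + 0}{3} = - \frac{7}{3} + \frac{6 a l + 0}{3} = - \frac{7}{3} + \frac{6 a l}{3} = - \frac{7}{3} + 2 a l$)
$s{\left(W,H \right)} = - \frac{7}{3} - 4 W$ ($s{\left(W,H \right)} = - \frac{7}{3} + 2 W \left(-2\right) = - \frac{7}{3} - 4 W$)
$\left(Q + 288\right) s{\left(37,R \right)} = \left(-1391 + 288\right) \left(- \frac{7}{3} - 148\right) = - 1103 \left(- \frac{7}{3} - 148\right) = \left(-1103\right) \left(- \frac{451}{3}\right) = \frac{497453}{3}$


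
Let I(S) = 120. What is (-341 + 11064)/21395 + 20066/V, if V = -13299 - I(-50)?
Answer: -285420133/287099505 ≈ -0.99415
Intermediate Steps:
V = -13419 (V = -13299 - 1*120 = -13299 - 120 = -13419)
(-341 + 11064)/21395 + 20066/V = (-341 + 11064)/21395 + 20066/(-13419) = 10723*(1/21395) + 20066*(-1/13419) = 10723/21395 - 20066/13419 = -285420133/287099505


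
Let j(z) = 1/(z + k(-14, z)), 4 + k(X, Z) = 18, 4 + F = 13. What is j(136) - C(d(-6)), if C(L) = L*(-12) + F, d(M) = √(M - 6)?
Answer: -1349/150 + 24*I*√3 ≈ -8.9933 + 41.569*I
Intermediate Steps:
F = 9 (F = -4 + 13 = 9)
d(M) = √(-6 + M)
k(X, Z) = 14 (k(X, Z) = -4 + 18 = 14)
C(L) = 9 - 12*L (C(L) = L*(-12) + 9 = -12*L + 9 = 9 - 12*L)
j(z) = 1/(14 + z) (j(z) = 1/(z + 14) = 1/(14 + z))
j(136) - C(d(-6)) = 1/(14 + 136) - (9 - 12*√(-6 - 6)) = 1/150 - (9 - 24*I*√3) = 1/150 + (-9 + 24*I*√3) = -1349/150 + 24*I*√3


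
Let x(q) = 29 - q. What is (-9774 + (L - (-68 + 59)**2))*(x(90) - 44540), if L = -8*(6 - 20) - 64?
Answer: 437402007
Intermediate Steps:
L = 48 (L = -8*(-14) - 64 = 112 - 64 = 48)
(-9774 + (L - (-68 + 59)**2))*(x(90) - 44540) = (-9774 + (48 - (-68 + 59)**2))*((29 - 1*90) - 44540) = (-9774 + (48 - 1*(-9)**2))*((29 - 90) - 44540) = (-9774 + (48 - 1*81))*(-61 - 44540) = (-9774 + (48 - 81))*(-44601) = (-9774 - 33)*(-44601) = -9807*(-44601) = 437402007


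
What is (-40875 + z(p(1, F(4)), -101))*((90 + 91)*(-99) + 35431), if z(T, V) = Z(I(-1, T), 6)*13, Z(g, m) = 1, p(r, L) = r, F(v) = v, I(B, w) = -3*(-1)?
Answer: -715575344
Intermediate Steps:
I(B, w) = 3
z(T, V) = 13 (z(T, V) = 1*13 = 13)
(-40875 + z(p(1, F(4)), -101))*((90 + 91)*(-99) + 35431) = (-40875 + 13)*((90 + 91)*(-99) + 35431) = -40862*(181*(-99) + 35431) = -40862*(-17919 + 35431) = -40862*17512 = -715575344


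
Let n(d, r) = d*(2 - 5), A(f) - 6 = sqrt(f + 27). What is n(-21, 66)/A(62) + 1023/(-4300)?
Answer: -1679619/227900 + 63*sqrt(89)/53 ≈ 3.8440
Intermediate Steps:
A(f) = 6 + sqrt(27 + f) (A(f) = 6 + sqrt(f + 27) = 6 + sqrt(27 + f))
n(d, r) = -3*d (n(d, r) = d*(-3) = -3*d)
n(-21, 66)/A(62) + 1023/(-4300) = (-3*(-21))/(6 + sqrt(27 + 62)) + 1023/(-4300) = 63/(6 + sqrt(89)) + 1023*(-1/4300) = 63/(6 + sqrt(89)) - 1023/4300 = -1023/4300 + 63/(6 + sqrt(89))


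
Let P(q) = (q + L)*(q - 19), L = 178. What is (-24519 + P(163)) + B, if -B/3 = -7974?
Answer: 48507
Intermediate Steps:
P(q) = (-19 + q)*(178 + q) (P(q) = (q + 178)*(q - 19) = (178 + q)*(-19 + q) = (-19 + q)*(178 + q))
B = 23922 (B = -3*(-7974) = 23922)
(-24519 + P(163)) + B = (-24519 + (-3382 + 163² + 159*163)) + 23922 = (-24519 + (-3382 + 26569 + 25917)) + 23922 = (-24519 + 49104) + 23922 = 24585 + 23922 = 48507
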